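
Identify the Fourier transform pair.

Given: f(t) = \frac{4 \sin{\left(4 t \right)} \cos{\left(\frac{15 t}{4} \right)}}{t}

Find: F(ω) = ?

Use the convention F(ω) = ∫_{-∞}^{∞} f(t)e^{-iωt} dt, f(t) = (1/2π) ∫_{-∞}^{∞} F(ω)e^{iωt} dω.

F(ω) = \begin{cases} 4 \pi & \text{for}\: \omega > - \frac{1}{4} \wedge \omega < \frac{1}{4} \\2 \pi & \text{for}\: \omega > - \frac{31}{4} \wedge \omega < \frac{31}{4} \\0 & \text{otherwise} \end{cases}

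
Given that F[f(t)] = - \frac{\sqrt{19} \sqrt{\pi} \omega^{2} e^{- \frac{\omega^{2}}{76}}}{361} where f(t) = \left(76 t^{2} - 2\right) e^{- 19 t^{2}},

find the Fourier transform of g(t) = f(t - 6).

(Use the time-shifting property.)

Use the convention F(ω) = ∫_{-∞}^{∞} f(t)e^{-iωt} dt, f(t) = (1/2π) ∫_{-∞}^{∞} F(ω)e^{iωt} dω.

F[g](ω) = - \frac{\sqrt{19} \sqrt{\pi} \omega^{2} e^{- \frac{\omega \left(\omega + 456 i\right)}{76}}}{361}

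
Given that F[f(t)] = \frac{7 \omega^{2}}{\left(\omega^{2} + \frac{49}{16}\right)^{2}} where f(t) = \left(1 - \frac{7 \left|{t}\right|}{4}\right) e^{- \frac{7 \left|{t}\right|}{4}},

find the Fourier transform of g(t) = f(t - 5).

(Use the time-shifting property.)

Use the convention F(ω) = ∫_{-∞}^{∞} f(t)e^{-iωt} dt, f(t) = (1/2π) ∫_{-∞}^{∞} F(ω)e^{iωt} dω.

F[g](ω) = \frac{1792 \omega^{2} e^{- 5 i \omega}}{\left(16 \omega^{2} + 49\right)^{2}}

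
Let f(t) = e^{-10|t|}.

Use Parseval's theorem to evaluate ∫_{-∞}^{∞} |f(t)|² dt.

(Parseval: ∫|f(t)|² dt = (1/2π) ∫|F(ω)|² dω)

∫|f(t)|² dt = \frac{1}{10}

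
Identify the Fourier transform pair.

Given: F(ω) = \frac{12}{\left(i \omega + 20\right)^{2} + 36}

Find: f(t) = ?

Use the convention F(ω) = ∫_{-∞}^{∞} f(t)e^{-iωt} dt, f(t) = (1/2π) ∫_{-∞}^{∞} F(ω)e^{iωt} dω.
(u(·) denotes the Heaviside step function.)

f(t) = 2 e^{- 20 t} \sin{\left(6 t \right)} u\left(t\right)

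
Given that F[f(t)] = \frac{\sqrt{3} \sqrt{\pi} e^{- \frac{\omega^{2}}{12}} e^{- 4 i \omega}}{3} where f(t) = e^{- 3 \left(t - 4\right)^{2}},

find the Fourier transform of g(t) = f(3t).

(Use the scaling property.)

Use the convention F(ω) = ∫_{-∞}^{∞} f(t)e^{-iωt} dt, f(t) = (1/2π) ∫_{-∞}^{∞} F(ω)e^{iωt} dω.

F[g](ω) = \frac{\sqrt{3} \sqrt{\pi} e^{- \frac{\omega \left(\omega + 144 i\right)}{108}}}{9}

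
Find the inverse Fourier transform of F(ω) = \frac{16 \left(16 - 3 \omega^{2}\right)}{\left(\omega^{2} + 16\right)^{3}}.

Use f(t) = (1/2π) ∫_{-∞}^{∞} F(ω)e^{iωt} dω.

f(t) = t^{2} e^{- 4 \left|{t}\right|}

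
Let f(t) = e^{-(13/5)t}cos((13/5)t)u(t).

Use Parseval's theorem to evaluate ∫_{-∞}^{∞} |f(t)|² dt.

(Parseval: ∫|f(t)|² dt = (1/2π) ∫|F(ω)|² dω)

∫|f(t)|² dt = \frac{15}{104}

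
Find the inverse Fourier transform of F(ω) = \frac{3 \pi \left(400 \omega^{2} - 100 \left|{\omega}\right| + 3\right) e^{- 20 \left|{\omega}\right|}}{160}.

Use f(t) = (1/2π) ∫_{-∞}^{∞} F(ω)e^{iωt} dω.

f(t) = \frac{3 t^{4}}{\left(t^{2} + 400\right)^{3}}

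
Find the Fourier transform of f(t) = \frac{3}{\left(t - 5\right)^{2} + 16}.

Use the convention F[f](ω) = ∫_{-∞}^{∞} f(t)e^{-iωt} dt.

F(ω) = \frac{3 \pi e^{- 5 i \omega - 4 \left|{\omega}\right|}}{4}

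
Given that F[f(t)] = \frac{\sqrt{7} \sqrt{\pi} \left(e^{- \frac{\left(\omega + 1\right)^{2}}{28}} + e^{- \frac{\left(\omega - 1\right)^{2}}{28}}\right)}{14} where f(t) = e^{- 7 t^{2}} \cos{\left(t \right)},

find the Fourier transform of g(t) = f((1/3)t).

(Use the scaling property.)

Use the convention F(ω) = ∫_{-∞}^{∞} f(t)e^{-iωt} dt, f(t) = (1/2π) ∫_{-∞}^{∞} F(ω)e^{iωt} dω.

F[g](ω) = \frac{3 \sqrt{7} \sqrt{\pi} \left(e^{\frac{3 \omega}{7}} + 1\right) e^{- \frac{9 \omega^{2}}{28} - \frac{3 \omega}{14} - \frac{1}{28}}}{14}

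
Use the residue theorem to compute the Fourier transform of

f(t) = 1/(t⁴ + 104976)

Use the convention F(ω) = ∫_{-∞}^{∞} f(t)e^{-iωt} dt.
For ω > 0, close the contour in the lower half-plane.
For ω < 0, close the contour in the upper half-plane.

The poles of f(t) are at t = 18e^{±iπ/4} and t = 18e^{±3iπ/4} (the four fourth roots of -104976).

Let g(z) = f(z)e^{-iωz}; for large |z| the factor e^{-iωz} decays in the lower half-plane when ω > 0 and in the upper half-plane when ω < 0.

Case ω > 0 (lower half-plane, clockwise contour ⇒ F(ω) = -2πi·ΣRes):
  Res_{z = - 9 \sqrt{2} - 9 \sqrt{2} i} g(z) = \frac{\sqrt{2} i \left(1 - i\right) e^{9 \sqrt{2} \omega \left(-1 + i\right)}}{46656}
  Res_{z = 9 \sqrt{2} - 9 \sqrt{2} i} g(z) = \frac{\sqrt{2} i \left(1 + i\right) e^{- 9 \sqrt{2} \omega \left(1 + i\right)}}{46656}
  F(ω) = -2πi·ΣRes = \frac{\sqrt{2} \pi \left(1 - i\right) \left(e^{18 \sqrt{2} i \omega} + i\right) e^{- 9 \sqrt{2} \omega \left(1 + i\right)}}{23328} = \frac{\pi e^{- 9 \sqrt{2} \omega} \sin{\left(9 \sqrt{2} \omega + \frac{\pi}{4} \right)}}{5832}

Case ω < 0 (upper half-plane, counterclockwise contour ⇒ F(ω) = +2πi·ΣRes):
  Res_{z = 9 \sqrt{2} + 9 \sqrt{2} i} g(z) = \frac{\sqrt{2} i \left(-1 + i\right) e^{9 \sqrt{2} \omega \left(1 - i\right)}}{46656}
  Res_{z = - 9 \sqrt{2} + 9 \sqrt{2} i} g(z) = \frac{\sqrt{2} \left(1 - i\right) e^{9 \sqrt{2} \omega \left(1 + i\right)}}{46656}
  F(ω) = 2πi·ΣRes = - \frac{\sqrt{2} i \pi \left(i \left(1 - i\right) e^{9 \sqrt{2} \omega \left(1 - i\right)} - \left(1 - i\right) e^{9 \sqrt{2} \omega \left(1 + i\right)}\right)}{23328} = \frac{\pi e^{9 \sqrt{2} \omega} \cos{\left(9 \sqrt{2} \omega + \frac{\pi}{4} \right)}}{5832}

Both cases combine into a single formula in |ω|:

F(ω) = \frac{\pi e^{- 9 \sqrt{2} \left|{\omega}\right|} \sin{\left(9 \sqrt{2} \left|{\omega}\right| + \frac{\pi}{4} \right)}}{5832}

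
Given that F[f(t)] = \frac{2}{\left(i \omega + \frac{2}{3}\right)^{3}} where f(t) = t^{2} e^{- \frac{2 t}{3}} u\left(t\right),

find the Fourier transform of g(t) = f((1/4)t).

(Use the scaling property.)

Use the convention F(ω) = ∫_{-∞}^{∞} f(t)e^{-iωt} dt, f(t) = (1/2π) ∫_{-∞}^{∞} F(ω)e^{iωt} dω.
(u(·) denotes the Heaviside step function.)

F[g](ω) = \frac{27}{\left(6 i \omega + 1\right)^{3}}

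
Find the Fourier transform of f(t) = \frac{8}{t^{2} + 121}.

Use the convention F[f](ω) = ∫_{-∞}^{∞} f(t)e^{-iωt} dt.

F(ω) = \frac{8 \pi e^{- 11 \left|{\omega}\right|}}{11}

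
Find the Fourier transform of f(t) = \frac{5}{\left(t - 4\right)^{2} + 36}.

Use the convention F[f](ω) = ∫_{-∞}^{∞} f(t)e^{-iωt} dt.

F(ω) = \frac{5 \pi e^{- 4 i \omega - 6 \left|{\omega}\right|}}{6}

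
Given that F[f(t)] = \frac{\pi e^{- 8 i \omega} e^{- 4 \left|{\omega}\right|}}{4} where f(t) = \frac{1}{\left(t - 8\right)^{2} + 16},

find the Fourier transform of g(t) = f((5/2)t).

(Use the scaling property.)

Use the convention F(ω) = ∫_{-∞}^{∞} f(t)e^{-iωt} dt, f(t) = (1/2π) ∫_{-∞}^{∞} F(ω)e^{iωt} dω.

F[g](ω) = \frac{\pi e^{- \frac{16 i \omega}{5} - \frac{8 \left|{\omega}\right|}{5}}}{10}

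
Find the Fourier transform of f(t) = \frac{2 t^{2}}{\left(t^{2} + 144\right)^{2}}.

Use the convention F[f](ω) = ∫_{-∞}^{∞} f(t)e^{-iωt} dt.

F(ω) = \frac{\pi \left(1 - 12 \left|{\omega}\right|\right) e^{- 12 \left|{\omega}\right|}}{12}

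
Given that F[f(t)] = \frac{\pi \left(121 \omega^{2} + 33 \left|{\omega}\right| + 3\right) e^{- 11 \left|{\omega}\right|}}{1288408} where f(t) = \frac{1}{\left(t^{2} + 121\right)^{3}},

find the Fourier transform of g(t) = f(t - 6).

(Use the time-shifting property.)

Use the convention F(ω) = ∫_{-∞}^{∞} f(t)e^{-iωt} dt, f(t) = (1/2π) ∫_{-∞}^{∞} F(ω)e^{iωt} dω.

F[g](ω) = \frac{\pi \left(121 \omega^{2} + 33 \left|{\omega}\right| + 3\right) e^{- 6 i \omega - 11 \left|{\omega}\right|}}{1288408}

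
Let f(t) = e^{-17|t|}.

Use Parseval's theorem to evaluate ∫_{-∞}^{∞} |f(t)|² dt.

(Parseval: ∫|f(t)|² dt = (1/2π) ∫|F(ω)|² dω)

∫|f(t)|² dt = \frac{1}{17}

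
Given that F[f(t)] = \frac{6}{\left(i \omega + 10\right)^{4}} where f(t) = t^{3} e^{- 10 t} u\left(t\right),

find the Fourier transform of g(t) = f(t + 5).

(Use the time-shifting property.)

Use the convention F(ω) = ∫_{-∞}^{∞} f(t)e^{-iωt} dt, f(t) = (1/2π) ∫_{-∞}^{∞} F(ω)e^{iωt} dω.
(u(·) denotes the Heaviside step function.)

F[g](ω) = \frac{6 e^{5 i \omega}}{\left(i \omega + 10\right)^{4}}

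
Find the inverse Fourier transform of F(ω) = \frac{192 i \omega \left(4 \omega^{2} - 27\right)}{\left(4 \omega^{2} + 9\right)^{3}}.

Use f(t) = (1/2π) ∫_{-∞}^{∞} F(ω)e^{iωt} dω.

f(t) = 3 t e^{- \frac{3 \left|{t}\right|}{2}} \left|{t}\right|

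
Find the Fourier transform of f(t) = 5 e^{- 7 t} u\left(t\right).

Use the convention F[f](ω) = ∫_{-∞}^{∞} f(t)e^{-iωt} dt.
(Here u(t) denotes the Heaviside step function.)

F(ω) = \frac{5}{i \omega + 7}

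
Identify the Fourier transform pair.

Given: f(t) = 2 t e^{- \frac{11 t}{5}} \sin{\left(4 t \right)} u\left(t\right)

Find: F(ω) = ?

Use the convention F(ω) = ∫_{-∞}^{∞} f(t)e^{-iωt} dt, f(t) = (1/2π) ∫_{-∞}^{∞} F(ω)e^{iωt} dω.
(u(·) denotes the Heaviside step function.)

F(ω) = \frac{2000 \left(5 i \omega + 11\right)}{\left(\left(5 i \omega + 11\right)^{2} + 400\right)^{2}}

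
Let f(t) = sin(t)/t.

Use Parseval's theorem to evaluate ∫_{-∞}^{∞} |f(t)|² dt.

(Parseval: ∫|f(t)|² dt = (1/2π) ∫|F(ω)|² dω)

∫|f(t)|² dt = \pi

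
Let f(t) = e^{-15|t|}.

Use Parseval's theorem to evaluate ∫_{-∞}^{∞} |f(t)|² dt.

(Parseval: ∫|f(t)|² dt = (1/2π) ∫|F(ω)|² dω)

∫|f(t)|² dt = \frac{1}{15}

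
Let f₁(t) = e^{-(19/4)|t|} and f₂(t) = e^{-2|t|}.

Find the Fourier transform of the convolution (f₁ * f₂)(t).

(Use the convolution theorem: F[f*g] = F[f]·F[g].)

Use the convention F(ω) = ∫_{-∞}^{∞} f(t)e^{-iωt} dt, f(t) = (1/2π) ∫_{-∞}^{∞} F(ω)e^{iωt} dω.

F[f₁*f₂](ω) = \frac{608}{\left(\omega^{2} + 4\right) \left(16 \omega^{2} + 361\right)}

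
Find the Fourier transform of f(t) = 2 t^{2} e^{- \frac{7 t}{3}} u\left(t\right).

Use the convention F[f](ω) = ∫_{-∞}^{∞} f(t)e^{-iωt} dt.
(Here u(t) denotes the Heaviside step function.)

F(ω) = \frac{108}{\left(3 i \omega + 7\right)^{3}}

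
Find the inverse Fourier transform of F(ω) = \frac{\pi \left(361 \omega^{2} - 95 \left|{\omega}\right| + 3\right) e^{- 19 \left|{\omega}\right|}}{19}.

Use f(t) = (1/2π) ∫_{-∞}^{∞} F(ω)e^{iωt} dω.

f(t) = \frac{8 t^{4}}{\left(t^{2} + 361\right)^{3}}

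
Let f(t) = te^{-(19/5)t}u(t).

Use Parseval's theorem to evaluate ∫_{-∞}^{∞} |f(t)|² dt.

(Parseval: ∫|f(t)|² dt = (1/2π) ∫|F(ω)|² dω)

∫|f(t)|² dt = \frac{125}{27436}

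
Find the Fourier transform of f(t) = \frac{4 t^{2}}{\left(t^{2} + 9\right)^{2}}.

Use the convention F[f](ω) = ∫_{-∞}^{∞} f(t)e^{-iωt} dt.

F(ω) = \frac{2 \pi \left(1 - 3 \left|{\omega}\right|\right) e^{- 3 \left|{\omega}\right|}}{3}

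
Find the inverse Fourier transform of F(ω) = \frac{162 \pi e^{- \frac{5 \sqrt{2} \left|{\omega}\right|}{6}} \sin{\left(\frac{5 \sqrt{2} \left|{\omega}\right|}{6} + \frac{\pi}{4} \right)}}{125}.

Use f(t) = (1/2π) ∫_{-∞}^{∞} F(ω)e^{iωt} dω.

f(t) = \frac{6}{t^{4} + \frac{625}{81}}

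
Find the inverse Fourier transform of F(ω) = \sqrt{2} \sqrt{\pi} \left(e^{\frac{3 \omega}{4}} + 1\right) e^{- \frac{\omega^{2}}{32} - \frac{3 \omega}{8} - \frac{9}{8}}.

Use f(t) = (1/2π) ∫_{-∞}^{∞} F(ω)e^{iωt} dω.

f(t) = 8 e^{- 8 t^{2}} \cos{\left(6 t \right)}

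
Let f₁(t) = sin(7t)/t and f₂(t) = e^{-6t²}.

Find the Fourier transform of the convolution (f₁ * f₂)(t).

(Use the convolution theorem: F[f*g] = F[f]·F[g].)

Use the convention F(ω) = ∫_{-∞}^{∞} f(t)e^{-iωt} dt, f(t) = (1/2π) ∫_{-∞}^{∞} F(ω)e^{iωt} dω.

F[f₁*f₂](ω) = \begin{cases} \frac{\sqrt{6} \pi^{\frac{3}{2}} e^{- \frac{\omega^{2}}{24}}}{6} & \text{for}\: \omega > -7 \wedge \omega < 7 \\0 & \text{otherwise} \end{cases}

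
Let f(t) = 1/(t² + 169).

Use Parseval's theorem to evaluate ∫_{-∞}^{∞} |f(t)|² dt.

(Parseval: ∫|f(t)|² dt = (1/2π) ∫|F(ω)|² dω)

∫|f(t)|² dt = \frac{\pi}{4394}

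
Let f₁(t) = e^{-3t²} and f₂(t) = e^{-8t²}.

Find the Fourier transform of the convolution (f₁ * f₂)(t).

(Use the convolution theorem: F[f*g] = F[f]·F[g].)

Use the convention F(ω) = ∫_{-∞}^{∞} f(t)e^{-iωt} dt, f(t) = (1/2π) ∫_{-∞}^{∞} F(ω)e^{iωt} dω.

F[f₁*f₂](ω) = \frac{\sqrt{6} \pi e^{- \frac{11 \omega^{2}}{96}}}{12}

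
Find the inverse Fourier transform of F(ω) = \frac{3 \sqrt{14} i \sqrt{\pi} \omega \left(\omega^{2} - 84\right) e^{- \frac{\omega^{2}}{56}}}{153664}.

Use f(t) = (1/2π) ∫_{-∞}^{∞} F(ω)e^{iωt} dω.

f(t) = 6 t^{3} e^{- 14 t^{2}}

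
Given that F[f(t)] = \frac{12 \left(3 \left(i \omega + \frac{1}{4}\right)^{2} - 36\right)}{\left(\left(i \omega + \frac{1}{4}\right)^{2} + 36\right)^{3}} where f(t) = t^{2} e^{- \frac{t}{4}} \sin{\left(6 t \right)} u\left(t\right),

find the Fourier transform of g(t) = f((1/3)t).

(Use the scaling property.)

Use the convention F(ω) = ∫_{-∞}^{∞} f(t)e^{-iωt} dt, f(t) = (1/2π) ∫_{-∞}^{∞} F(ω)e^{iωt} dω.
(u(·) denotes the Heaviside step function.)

F[g](ω) = \frac{27648 \left(\left(12 i \omega + 1\right)^{2} - 192\right)}{\left(\left(12 i \omega + 1\right)^{2} + 576\right)^{3}}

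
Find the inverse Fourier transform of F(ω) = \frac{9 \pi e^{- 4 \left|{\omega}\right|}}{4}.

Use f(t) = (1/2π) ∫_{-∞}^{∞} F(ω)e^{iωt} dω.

f(t) = \frac{9}{t^{2} + 16}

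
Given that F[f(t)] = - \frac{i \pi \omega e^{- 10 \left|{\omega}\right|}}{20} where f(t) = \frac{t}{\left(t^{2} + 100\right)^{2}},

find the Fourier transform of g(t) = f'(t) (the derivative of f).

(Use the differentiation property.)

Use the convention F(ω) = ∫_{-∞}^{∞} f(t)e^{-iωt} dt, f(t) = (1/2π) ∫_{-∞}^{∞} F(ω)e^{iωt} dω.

F[g](ω) = \frac{\pi \omega^{2} e^{- 10 \left|{\omega}\right|}}{20}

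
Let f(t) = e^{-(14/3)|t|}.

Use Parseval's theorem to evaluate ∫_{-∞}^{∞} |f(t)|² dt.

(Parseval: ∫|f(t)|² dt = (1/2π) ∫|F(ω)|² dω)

∫|f(t)|² dt = \frac{3}{14}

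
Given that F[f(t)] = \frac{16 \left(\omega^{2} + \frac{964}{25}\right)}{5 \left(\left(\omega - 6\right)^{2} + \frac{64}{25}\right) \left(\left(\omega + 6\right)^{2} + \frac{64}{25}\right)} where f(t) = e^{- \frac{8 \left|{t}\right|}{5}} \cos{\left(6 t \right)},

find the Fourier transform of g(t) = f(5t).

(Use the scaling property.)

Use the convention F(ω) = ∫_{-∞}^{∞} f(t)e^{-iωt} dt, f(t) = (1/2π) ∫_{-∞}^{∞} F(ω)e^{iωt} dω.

F[g](ω) = \frac{16 \left(\omega^{2} + 964\right)}{\omega^{4} - 1672 \omega^{2} + 929296}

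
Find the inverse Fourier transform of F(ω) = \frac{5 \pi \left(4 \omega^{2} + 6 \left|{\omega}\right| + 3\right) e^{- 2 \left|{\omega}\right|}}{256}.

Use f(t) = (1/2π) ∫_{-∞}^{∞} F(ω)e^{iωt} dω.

f(t) = \frac{5}{\left(t^{2} + 4\right)^{3}}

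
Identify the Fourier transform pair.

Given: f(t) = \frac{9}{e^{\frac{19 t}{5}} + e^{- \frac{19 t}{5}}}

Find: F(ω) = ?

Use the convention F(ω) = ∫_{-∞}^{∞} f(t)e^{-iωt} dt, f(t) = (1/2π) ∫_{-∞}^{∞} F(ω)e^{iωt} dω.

F(ω) = \frac{45 \pi}{38 \cosh{\left(\frac{5 \pi \omega}{38} \right)}}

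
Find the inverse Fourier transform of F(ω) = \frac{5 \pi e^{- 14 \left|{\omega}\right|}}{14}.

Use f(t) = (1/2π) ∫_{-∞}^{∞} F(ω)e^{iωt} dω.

f(t) = \frac{5}{t^{2} + 196}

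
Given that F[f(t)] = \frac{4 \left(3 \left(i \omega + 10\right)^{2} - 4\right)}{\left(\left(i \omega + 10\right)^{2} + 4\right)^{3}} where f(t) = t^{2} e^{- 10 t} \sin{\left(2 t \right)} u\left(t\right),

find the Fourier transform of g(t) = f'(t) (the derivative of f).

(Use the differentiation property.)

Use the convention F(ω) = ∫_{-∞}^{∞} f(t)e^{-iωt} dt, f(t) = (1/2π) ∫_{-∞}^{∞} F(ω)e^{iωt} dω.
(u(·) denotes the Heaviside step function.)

F[g](ω) = \frac{4 i \omega \left(3 \left(i \omega + 10\right)^{2} - 4\right)}{\left(\left(i \omega + 10\right)^{2} + 4\right)^{3}}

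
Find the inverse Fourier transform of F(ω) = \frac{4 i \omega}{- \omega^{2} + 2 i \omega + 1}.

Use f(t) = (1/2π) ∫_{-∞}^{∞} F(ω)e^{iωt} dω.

f(t) = 4 \left(1 - t\right) e^{- t} u\left(t\right)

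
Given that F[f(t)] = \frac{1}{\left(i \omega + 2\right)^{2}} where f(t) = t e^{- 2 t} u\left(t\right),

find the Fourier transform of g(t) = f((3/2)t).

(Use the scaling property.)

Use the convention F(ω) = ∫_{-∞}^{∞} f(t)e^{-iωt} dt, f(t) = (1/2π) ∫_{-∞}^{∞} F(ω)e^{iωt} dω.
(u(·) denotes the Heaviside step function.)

F[g](ω) = \frac{3}{2 \left(i \omega + 3\right)^{2}}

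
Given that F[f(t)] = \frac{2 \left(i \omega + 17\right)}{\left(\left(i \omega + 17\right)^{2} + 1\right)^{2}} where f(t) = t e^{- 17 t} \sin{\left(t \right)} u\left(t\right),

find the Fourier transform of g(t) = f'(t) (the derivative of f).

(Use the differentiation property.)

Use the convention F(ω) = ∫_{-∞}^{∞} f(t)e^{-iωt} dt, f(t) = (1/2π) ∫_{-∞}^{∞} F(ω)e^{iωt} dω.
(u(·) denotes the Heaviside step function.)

F[g](ω) = \frac{2 i \omega \left(i \omega + 17\right)}{\left(\left(i \omega + 17\right)^{2} + 1\right)^{2}}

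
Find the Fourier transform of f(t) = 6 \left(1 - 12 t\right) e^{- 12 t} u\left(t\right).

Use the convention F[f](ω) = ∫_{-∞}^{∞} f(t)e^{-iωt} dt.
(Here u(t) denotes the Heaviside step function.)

F(ω) = \frac{6 i \omega}{- \omega^{2} + 24 i \omega + 144}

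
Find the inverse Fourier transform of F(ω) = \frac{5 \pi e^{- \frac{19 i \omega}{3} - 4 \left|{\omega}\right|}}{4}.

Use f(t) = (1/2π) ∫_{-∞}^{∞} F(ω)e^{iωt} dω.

f(t) = \frac{5}{\left(t - \frac{19}{3}\right)^{2} + 16}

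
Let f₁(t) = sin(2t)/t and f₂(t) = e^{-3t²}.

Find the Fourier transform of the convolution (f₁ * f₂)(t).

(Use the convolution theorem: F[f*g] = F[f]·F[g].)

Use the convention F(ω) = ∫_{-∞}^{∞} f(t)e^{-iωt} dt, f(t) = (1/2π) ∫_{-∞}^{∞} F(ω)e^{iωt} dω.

F[f₁*f₂](ω) = \begin{cases} \frac{\sqrt{3} \pi^{\frac{3}{2}} e^{- \frac{\omega^{2}}{12}}}{3} & \text{for}\: \omega > -2 \wedge \omega < 2 \\0 & \text{otherwise} \end{cases}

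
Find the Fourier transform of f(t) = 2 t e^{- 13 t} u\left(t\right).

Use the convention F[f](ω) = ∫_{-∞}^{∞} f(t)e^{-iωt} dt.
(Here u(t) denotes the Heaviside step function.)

F(ω) = \frac{2}{\left(i \omega + 13\right)^{2}}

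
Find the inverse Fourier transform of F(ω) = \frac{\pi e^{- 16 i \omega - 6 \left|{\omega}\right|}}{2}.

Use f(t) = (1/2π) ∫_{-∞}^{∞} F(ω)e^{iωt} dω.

f(t) = \frac{3}{\left(t - 16\right)^{2} + 36}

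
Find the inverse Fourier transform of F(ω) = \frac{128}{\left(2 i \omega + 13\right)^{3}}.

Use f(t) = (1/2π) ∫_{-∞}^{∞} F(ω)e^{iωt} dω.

f(t) = 8 t^{2} e^{- \frac{13 t}{2}} u\left(t\right)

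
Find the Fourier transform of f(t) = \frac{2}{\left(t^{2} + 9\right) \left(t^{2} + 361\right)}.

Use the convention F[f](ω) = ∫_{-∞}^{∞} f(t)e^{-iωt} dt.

F(ω) = \frac{\pi \left(19 e^{16 \left|{\omega}\right|} - 3\right) e^{- 19 \left|{\omega}\right|}}{10032}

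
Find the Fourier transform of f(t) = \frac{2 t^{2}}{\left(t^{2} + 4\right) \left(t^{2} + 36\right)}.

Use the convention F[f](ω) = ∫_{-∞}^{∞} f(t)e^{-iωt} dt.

F(ω) = \frac{\pi \left(3 - e^{4 \left|{\omega}\right|}\right) e^{- 6 \left|{\omega}\right|}}{8}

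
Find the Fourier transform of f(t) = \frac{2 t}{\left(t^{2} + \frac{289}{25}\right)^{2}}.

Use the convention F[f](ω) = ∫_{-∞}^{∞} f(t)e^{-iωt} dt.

F(ω) = - \frac{5 i \pi \omega e^{- \frac{17 \left|{\omega}\right|}{5}}}{17}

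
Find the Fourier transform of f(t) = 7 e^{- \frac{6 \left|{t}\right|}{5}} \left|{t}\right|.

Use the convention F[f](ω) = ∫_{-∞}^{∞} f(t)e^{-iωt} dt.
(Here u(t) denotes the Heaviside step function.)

F(ω) = \frac{350 \left(36 - 25 \omega^{2}\right)}{\left(25 \omega^{2} + 36\right)^{2}}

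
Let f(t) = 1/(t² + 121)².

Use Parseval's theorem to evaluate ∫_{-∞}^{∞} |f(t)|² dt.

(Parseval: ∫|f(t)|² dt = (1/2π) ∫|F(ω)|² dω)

∫|f(t)|² dt = \frac{5 \pi}{311794736}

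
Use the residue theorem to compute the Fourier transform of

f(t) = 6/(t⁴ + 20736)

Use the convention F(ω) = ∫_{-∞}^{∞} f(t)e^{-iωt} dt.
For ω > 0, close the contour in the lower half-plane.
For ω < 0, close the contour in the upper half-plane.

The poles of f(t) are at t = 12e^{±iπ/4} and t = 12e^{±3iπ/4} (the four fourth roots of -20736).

Let g(z) = f(z)e^{-iωz}; for large |z| the factor e^{-iωz} decays in the lower half-plane when ω > 0 and in the upper half-plane when ω < 0.

Case ω > 0 (lower half-plane, clockwise contour ⇒ F(ω) = -2πi·ΣRes):
  Res_{z = - 6 \sqrt{2} - 6 \sqrt{2} i} g(z) = \frac{\sqrt{2} i \left(1 - i\right) e^{6 \sqrt{2} \omega \left(-1 + i\right)}}{2304}
  Res_{z = 6 \sqrt{2} - 6 \sqrt{2} i} g(z) = \frac{\sqrt{2} i \left(1 + i\right) e^{- 6 \sqrt{2} \omega \left(1 + i\right)}}{2304}
  F(ω) = -2πi·ΣRes = \frac{\sqrt{2} \pi \left(1 - i\right) \left(e^{12 \sqrt{2} i \omega} + i\right) e^{- 6 \sqrt{2} \omega \left(1 + i\right)}}{1152} = \frac{\pi e^{- 6 \sqrt{2} \omega} \sin{\left(6 \sqrt{2} \omega + \frac{\pi}{4} \right)}}{288}

Case ω < 0 (upper half-plane, counterclockwise contour ⇒ F(ω) = +2πi·ΣRes):
  Res_{z = 6 \sqrt{2} + 6 \sqrt{2} i} g(z) = \frac{\sqrt{2} i \left(-1 + i\right) e^{6 \sqrt{2} \omega \left(1 - i\right)}}{2304}
  Res_{z = - 6 \sqrt{2} + 6 \sqrt{2} i} g(z) = \frac{\sqrt{2} \left(1 - i\right) e^{6 \sqrt{2} \omega \left(1 + i\right)}}{2304}
  F(ω) = 2πi·ΣRes = - \frac{\sqrt{2} i \pi \left(i \left(1 - i\right) e^{6 \sqrt{2} \omega \left(1 - i\right)} - \left(1 - i\right) e^{6 \sqrt{2} \omega \left(1 + i\right)}\right)}{1152} = \frac{\pi e^{6 \sqrt{2} \omega} \cos{\left(6 \sqrt{2} \omega + \frac{\pi}{4} \right)}}{288}

Both cases combine into a single formula in |ω|:

F(ω) = \frac{\pi e^{- 6 \sqrt{2} \left|{\omega}\right|} \sin{\left(6 \sqrt{2} \left|{\omega}\right| + \frac{\pi}{4} \right)}}{288}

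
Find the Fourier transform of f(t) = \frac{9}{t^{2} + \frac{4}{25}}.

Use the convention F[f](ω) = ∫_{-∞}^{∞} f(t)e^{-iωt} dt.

F(ω) = \frac{45 \pi e^{- \frac{2 \left|{\omega}\right|}{5}}}{2}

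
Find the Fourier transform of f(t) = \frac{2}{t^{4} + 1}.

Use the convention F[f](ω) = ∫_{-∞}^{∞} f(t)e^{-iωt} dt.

F(ω) = 2 \pi e^{- \frac{\sqrt{2} \left|{\omega}\right|}{2}} \sin{\left(\frac{\sqrt{2} \left|{\omega}\right|}{2} + \frac{\pi}{4} \right)}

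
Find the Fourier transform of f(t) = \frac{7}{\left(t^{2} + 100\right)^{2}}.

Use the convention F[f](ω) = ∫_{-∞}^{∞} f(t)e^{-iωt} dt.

F(ω) = \frac{7 \pi \left(10 \left|{\omega}\right| + 1\right) e^{- 10 \left|{\omega}\right|}}{2000}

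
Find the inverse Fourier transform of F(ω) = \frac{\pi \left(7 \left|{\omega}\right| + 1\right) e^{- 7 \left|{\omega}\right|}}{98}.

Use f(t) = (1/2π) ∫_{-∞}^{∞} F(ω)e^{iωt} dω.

f(t) = \frac{7}{\left(t^{2} + 49\right)^{2}}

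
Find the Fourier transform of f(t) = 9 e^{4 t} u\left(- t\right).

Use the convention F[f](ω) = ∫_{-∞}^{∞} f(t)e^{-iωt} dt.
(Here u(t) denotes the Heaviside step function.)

F(ω) = - \frac{9}{i \omega - 4}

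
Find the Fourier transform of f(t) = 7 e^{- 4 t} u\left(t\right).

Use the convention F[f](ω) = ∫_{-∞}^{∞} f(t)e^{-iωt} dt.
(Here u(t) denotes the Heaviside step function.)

F(ω) = \frac{7}{i \omega + 4}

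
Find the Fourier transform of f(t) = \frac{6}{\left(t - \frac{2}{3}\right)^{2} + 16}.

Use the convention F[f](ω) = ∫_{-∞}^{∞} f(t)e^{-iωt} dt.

F(ω) = \frac{3 \pi e^{- \frac{2 i \omega}{3} - 4 \left|{\omega}\right|}}{2}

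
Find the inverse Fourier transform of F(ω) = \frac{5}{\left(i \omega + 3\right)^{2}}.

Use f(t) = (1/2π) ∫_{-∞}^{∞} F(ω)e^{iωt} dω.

f(t) = 5 t e^{- 3 t} u\left(t\right)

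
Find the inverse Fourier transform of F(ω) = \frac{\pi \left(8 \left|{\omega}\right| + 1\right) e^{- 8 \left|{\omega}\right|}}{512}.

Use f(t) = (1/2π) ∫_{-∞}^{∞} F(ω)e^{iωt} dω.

f(t) = \frac{2}{\left(t^{2} + 64\right)^{2}}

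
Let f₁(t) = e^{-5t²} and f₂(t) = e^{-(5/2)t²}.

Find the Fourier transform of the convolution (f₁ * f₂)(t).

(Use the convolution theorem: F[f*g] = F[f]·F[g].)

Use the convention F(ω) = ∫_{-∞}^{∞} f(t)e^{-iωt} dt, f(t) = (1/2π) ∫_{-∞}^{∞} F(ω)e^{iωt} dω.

F[f₁*f₂](ω) = \frac{\sqrt{2} \pi e^{- \frac{3 \omega^{2}}{20}}}{5}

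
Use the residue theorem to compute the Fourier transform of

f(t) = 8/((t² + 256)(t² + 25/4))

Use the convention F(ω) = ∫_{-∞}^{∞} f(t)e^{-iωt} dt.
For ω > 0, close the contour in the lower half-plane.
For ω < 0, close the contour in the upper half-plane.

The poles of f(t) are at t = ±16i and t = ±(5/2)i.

Let g(z) = f(z)e^{-iωz}; for large |z| the factor e^{-iωz} decays in the lower half-plane when ω > 0 and in the upper half-plane when ω < 0.

Case ω > 0 (lower half-plane, clockwise contour ⇒ F(ω) = -2πi·ΣRes):
  Res_{z = - 16 i} g(z) = - \frac{i e^{- 16 \omega}}{999}
  Res_{z = - \frac{5 i}{2}} g(z) = \frac{32 i e^{- \frac{5 \omega}{2}}}{4995}
  F(ω) = -2πi·ΣRes = - \frac{2 \pi e^{- 16 \omega}}{999} + \frac{64 \pi e^{- \frac{5 \omega}{2}}}{4995}

Case ω < 0 (upper half-plane, counterclockwise contour ⇒ F(ω) = +2πi·ΣRes):
  Res_{z = 16 i} g(z) = \frac{i e^{16 \omega}}{999}
  Res_{z = \frac{5 i}{2}} g(z) = - \frac{32 i e^{\frac{5 \omega}{2}}}{4995}
  F(ω) = 2πi·ΣRes = \frac{2 \pi \left(32 e^{\frac{5 \omega}{2}} - 5 e^{16 \omega}\right)}{4995}

Both cases combine into a single formula in |ω|:

F(ω) = - \frac{2 \pi e^{- 16 \left|{\omega}\right|}}{999} + \frac{64 \pi e^{- \frac{5 \left|{\omega}\right|}{2}}}{4995}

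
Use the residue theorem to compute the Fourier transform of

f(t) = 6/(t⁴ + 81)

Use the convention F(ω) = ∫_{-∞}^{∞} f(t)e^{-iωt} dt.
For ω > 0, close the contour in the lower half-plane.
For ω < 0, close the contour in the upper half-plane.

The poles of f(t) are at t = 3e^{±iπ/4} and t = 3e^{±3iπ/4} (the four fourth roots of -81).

Let g(z) = f(z)e^{-iωz}; for large |z| the factor e^{-iωz} decays in the lower half-plane when ω > 0 and in the upper half-plane when ω < 0.

Case ω > 0 (lower half-plane, clockwise contour ⇒ F(ω) = -2πi·ΣRes):
  Res_{z = - \frac{3 \sqrt{2}}{2} - \frac{3 \sqrt{2} i}{2}} g(z) = \frac{\sqrt{2} i \left(1 - i\right) e^{\frac{3 \sqrt{2} \omega \left(-1 + i\right)}{2}}}{36}
  Res_{z = \frac{3 \sqrt{2}}{2} - \frac{3 \sqrt{2} i}{2}} g(z) = \frac{\sqrt{2} i \left(1 + i\right) e^{- \frac{3 \sqrt{2} \omega \left(1 + i\right)}{2}}}{36}
  F(ω) = -2πi·ΣRes = \frac{\sqrt{2} \pi \left(1 - i\right) \left(e^{3 \sqrt{2} i \omega} + i\right) e^{- \frac{3 \sqrt{2} \omega \left(1 + i\right)}{2}}}{18} = \frac{2 \pi e^{- \frac{3 \sqrt{2} \omega}{2}} \sin{\left(\frac{3 \sqrt{2} \omega}{2} + \frac{\pi}{4} \right)}}{9}

Case ω < 0 (upper half-plane, counterclockwise contour ⇒ F(ω) = +2πi·ΣRes):
  Res_{z = \frac{3 \sqrt{2}}{2} + \frac{3 \sqrt{2} i}{2}} g(z) = \frac{\sqrt{2} i \left(-1 + i\right) e^{\frac{3 \sqrt{2} \omega \left(1 - i\right)}{2}}}{36}
  Res_{z = - \frac{3 \sqrt{2}}{2} + \frac{3 \sqrt{2} i}{2}} g(z) = \frac{\sqrt{2} \left(1 - i\right) e^{\frac{3 \sqrt{2} \omega \left(1 + i\right)}{2}}}{36}
  F(ω) = 2πi·ΣRes = - \frac{\sqrt{2} i \pi \left(i \left(1 - i\right) e^{\frac{3 \sqrt{2} \omega \left(1 - i\right)}{2}} - \left(1 - i\right) e^{\frac{3 \sqrt{2} \omega \left(1 + i\right)}{2}}\right)}{18} = \frac{2 \pi e^{\frac{3 \sqrt{2} \omega}{2}} \cos{\left(\frac{3 \sqrt{2} \omega}{2} + \frac{\pi}{4} \right)}}{9}

Both cases combine into a single formula in |ω|:

F(ω) = \frac{2 \pi e^{- \frac{3 \sqrt{2} \left|{\omega}\right|}{2}} \sin{\left(\frac{3 \sqrt{2} \left|{\omega}\right|}{2} + \frac{\pi}{4} \right)}}{9}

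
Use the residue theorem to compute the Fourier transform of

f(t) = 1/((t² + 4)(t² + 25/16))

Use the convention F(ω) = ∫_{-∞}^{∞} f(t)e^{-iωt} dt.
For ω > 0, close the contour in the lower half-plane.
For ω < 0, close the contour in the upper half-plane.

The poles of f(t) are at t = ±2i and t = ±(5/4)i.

Let g(z) = f(z)e^{-iωz}; for large |z| the factor e^{-iωz} decays in the lower half-plane when ω > 0 and in the upper half-plane when ω < 0.

Case ω > 0 (lower half-plane, clockwise contour ⇒ F(ω) = -2πi·ΣRes):
  Res_{z = - 2 i} g(z) = - \frac{4 i e^{- 2 \omega}}{39}
  Res_{z = - \frac{5 i}{4}} g(z) = \frac{32 i e^{- \frac{5 \omega}{4}}}{195}
  F(ω) = -2πi·ΣRes = - \frac{8 \pi e^{- 2 \omega}}{39} + \frac{64 \pi e^{- \frac{5 \omega}{4}}}{195}

Case ω < 0 (upper half-plane, counterclockwise contour ⇒ F(ω) = +2πi·ΣRes):
  Res_{z = 2 i} g(z) = \frac{4 i e^{2 \omega}}{39}
  Res_{z = \frac{5 i}{4}} g(z) = - \frac{32 i e^{\frac{5 \omega}{4}}}{195}
  F(ω) = 2πi·ΣRes = \frac{8 \pi \left(8 e^{\frac{5 \omega}{4}} - 5 e^{2 \omega}\right)}{195}

Both cases combine into a single formula in |ω|:

F(ω) = - \frac{8 \pi e^{- 2 \left|{\omega}\right|}}{39} + \frac{64 \pi e^{- \frac{5 \left|{\omega}\right|}{4}}}{195}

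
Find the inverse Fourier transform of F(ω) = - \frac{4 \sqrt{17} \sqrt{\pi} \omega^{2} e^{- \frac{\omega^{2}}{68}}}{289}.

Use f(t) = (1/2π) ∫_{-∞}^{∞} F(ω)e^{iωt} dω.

f(t) = 4 \left(68 t^{2} - 2\right) e^{- 17 t^{2}}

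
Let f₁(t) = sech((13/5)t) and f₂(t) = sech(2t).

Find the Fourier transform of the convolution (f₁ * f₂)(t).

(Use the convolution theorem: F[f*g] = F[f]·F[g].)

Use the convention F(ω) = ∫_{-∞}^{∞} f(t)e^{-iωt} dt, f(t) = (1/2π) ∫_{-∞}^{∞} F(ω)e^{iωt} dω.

F[f₁*f₂](ω) = \frac{5 \pi^{2}}{26 \cosh{\left(\frac{5 \pi \omega}{26} \right)} \cosh{\left(\frac{\pi \omega}{4} \right)}}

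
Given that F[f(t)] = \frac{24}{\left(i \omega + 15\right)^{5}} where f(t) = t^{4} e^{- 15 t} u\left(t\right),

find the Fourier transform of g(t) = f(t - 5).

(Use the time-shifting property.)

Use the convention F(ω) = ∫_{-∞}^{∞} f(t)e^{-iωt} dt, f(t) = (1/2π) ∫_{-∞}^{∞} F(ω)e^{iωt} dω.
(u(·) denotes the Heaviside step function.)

F[g](ω) = \frac{24 e^{- 5 i \omega}}{\left(i \omega + 15\right)^{5}}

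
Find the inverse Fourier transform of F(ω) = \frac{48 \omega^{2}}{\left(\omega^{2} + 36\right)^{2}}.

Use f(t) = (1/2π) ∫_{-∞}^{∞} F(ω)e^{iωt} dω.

f(t) = 2 \left(1 - 6 \left|{t}\right|\right) e^{- 6 \left|{t}\right|}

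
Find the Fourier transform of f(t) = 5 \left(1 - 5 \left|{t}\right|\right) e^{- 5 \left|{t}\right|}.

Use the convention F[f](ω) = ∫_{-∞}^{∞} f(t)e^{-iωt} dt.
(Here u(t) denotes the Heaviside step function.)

F(ω) = \frac{100 \omega^{2}}{\left(\omega^{2} + 25\right)^{2}}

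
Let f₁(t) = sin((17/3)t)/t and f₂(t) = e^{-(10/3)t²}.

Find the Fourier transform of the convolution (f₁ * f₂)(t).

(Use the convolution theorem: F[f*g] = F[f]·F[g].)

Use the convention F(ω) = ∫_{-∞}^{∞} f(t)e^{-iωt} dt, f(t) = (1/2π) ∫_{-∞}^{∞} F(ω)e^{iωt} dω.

F[f₁*f₂](ω) = \begin{cases} \frac{\sqrt{30} \pi^{\frac{3}{2}} e^{- \frac{3 \omega^{2}}{40}}}{10} & \text{for}\: \omega > - \frac{17}{3} \wedge \omega < \frac{17}{3} \\0 & \text{otherwise} \end{cases}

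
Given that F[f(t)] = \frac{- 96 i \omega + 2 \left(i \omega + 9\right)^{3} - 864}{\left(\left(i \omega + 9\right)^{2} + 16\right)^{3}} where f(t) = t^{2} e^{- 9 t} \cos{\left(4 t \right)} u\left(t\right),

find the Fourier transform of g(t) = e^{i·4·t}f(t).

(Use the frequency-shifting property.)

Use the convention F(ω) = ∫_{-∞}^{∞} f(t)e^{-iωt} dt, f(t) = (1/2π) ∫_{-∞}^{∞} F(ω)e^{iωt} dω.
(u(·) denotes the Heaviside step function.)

F[g](ω) = \frac{2 \left(48 i \left(4 - \omega\right) + \left(i \left(\omega - 4\right) + 9\right)^{3} - 432\right)}{\left(\left(i \left(\omega - 4\right) + 9\right)^{2} + 16\right)^{3}}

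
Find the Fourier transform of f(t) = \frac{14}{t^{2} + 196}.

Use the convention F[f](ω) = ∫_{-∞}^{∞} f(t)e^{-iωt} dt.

F(ω) = \pi e^{- 14 \left|{\omega}\right|}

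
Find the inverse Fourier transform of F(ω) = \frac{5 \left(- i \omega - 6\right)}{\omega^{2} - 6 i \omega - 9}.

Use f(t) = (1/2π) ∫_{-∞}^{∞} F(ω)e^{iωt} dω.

f(t) = 5 \left(3 t + 1\right) e^{- 3 t} u\left(t\right)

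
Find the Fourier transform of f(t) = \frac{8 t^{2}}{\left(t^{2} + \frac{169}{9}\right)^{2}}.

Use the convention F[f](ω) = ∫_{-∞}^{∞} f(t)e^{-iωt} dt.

F(ω) = \frac{4 \pi \left(3 - 13 \left|{\omega}\right|\right) e^{- \frac{13 \left|{\omega}\right|}{3}}}{13}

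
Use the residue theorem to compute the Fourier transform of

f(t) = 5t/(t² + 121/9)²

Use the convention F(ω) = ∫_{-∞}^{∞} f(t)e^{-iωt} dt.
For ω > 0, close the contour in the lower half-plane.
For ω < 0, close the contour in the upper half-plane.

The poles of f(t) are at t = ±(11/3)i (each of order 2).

Let g(z) = f(z)e^{-iωz}; for large |z| the factor e^{-iωz} decays in the lower half-plane when ω > 0 and in the upper half-plane when ω < 0.

Case ω > 0 (lower half-plane, clockwise contour ⇒ F(ω) = -2πi·ΣRes):
  Res_{z = - \frac{11 i}{3}} g(z) = \frac{15 \omega e^{- \frac{11 \omega}{3}}}{44} (pole of order 2)
  F(ω) = -2πi·ΣRes = - \frac{15 i \pi \omega e^{- \frac{11 \omega}{3}}}{22}

Case ω < 0 (upper half-plane, counterclockwise contour ⇒ F(ω) = +2πi·ΣRes):
  Res_{z = \frac{11 i}{3}} g(z) = - \frac{15 \omega e^{\frac{11 \omega}{3}}}{44} (pole of order 2)
  F(ω) = 2πi·ΣRes = - \frac{15 i \pi \omega e^{\frac{11 \omega}{3}}}{22}

Both cases combine into a single formula in |ω|:

F(ω) = - \frac{15 i \pi \omega e^{- \frac{11 \left|{\omega}\right|}{3}}}{22}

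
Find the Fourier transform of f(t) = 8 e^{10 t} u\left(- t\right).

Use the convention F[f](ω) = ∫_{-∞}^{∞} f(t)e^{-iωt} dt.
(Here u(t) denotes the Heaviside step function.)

F(ω) = - \frac{8}{i \omega - 10}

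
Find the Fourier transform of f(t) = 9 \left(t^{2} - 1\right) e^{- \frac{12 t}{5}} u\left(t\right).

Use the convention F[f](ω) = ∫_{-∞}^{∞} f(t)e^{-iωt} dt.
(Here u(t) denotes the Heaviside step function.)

F(ω) = \frac{45 \left(250 i \omega - \left(5 i \omega + 12\right)^{3} + 600\right)}{\left(5 i \omega + 12\right)^{4}}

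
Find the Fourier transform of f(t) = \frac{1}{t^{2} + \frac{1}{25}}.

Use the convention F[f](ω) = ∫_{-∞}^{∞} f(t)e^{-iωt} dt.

F(ω) = 5 \pi e^{- \frac{\left|{\omega}\right|}{5}}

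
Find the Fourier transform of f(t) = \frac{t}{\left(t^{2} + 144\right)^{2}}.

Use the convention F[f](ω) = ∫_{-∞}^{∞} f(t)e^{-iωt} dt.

F(ω) = - \frac{i \pi \omega e^{- 12 \left|{\omega}\right|}}{24}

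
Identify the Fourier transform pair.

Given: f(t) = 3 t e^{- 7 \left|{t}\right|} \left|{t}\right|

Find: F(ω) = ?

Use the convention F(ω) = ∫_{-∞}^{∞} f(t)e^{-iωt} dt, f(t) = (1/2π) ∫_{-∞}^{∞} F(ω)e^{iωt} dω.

F(ω) = \frac{12 i \omega \left(\omega^{2} - 147\right)}{\left(\omega^{2} + 49\right)^{3}}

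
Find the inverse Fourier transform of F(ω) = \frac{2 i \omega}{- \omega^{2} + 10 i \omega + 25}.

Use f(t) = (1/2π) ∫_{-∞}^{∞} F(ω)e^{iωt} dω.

f(t) = 2 \left(1 - 5 t\right) e^{- 5 t} u\left(t\right)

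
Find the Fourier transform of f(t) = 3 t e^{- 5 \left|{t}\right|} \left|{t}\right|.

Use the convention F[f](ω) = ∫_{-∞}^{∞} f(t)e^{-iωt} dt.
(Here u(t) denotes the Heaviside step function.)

F(ω) = \frac{12 i \omega \left(\omega^{2} - 75\right)}{\left(\omega^{2} + 25\right)^{3}}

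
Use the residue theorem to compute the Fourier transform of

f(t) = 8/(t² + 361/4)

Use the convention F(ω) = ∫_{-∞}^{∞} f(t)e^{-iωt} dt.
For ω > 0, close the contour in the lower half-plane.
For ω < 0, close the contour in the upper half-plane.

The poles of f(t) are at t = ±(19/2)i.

Let g(z) = f(z)e^{-iωz}; for large |z| the factor e^{-iωz} decays in the lower half-plane when ω > 0 and in the upper half-plane when ω < 0.

Case ω > 0 (lower half-plane, clockwise contour ⇒ F(ω) = -2πi·ΣRes):
  Res_{z = - \frac{19 i}{2}} g(z) = \frac{8 i e^{- \frac{19 \omega}{2}}}{19}
  F(ω) = -2πi·ΣRes = \frac{16 \pi e^{- \frac{19 \omega}{2}}}{19}

Case ω < 0 (upper half-plane, counterclockwise contour ⇒ F(ω) = +2πi·ΣRes):
  Res_{z = \frac{19 i}{2}} g(z) = - \frac{8 i e^{\frac{19 \omega}{2}}}{19}
  F(ω) = 2πi·ΣRes = \frac{16 \pi e^{\frac{19 \omega}{2}}}{19}

Both cases combine into a single formula in |ω|:

F(ω) = \frac{16 \pi e^{- \frac{19 \left|{\omega}\right|}{2}}}{19}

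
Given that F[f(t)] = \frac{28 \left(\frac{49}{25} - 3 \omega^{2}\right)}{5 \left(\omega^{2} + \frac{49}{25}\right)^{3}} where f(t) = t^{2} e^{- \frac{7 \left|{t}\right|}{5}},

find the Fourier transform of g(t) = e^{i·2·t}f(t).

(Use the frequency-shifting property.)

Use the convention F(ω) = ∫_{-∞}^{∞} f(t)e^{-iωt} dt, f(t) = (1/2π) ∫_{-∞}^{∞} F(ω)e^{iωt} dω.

F[g](ω) = \frac{3500 \left(49 - 75 \left(\omega - 2\right)^{2}\right)}{\left(25 \left(\omega - 2\right)^{2} + 49\right)^{3}}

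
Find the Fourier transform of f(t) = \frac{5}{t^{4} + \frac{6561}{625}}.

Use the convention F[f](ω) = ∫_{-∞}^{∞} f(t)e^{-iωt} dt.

F(ω) = \frac{625 \pi e^{- \frac{9 \sqrt{2} \left|{\omega}\right|}{10}} \sin{\left(\frac{9 \sqrt{2} \left|{\omega}\right|}{10} + \frac{\pi}{4} \right)}}{729}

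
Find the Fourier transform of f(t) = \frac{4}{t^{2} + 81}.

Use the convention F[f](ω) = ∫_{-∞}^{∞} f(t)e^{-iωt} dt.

F(ω) = \frac{4 \pi e^{- 9 \left|{\omega}\right|}}{9}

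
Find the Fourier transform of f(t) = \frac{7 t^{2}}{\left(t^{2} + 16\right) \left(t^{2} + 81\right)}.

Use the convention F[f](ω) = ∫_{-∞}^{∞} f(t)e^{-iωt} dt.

F(ω) = \frac{7 \pi \left(9 - 4 e^{5 \left|{\omega}\right|}\right) e^{- 9 \left|{\omega}\right|}}{65}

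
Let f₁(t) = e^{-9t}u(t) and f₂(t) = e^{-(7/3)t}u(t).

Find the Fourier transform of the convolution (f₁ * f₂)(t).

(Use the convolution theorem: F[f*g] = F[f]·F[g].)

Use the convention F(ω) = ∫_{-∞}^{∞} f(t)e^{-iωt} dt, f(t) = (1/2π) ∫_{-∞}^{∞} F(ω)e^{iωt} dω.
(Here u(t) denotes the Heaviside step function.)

F[f₁*f₂](ω) = \frac{3}{\left(i \omega + 9\right) \left(3 i \omega + 7\right)}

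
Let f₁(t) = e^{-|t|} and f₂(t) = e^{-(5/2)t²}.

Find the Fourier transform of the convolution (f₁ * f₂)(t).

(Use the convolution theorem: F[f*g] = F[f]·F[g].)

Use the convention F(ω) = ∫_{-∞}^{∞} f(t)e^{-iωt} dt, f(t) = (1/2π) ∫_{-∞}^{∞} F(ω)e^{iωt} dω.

F[f₁*f₂](ω) = \frac{2 \sqrt{10} \sqrt{\pi} e^{- \frac{\omega^{2}}{10}}}{5 \left(\omega^{2} + 1\right)}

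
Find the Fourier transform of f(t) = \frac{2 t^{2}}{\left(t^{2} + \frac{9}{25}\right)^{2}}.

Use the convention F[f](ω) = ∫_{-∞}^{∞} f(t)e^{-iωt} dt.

F(ω) = \frac{\pi \left(5 - 3 \left|{\omega}\right|\right) e^{- \frac{3 \left|{\omega}\right|}{5}}}{3}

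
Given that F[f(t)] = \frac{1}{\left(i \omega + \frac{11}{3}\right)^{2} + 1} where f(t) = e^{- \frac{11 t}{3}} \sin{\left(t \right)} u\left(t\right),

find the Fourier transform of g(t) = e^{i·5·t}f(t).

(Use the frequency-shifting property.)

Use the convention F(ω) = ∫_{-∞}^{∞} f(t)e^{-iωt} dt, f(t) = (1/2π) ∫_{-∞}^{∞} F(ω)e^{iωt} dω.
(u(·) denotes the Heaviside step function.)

F[g](ω) = \frac{9}{\left(3 i \left(\omega - 5\right) + 11\right)^{2} + 9}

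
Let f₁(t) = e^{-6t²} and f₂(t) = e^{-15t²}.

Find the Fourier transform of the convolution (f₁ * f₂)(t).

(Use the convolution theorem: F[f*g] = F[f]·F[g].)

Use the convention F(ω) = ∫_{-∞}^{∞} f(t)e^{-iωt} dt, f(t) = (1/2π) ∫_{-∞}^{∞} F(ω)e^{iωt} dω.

F[f₁*f₂](ω) = \frac{\sqrt{10} \pi e^{- \frac{7 \omega^{2}}{120}}}{30}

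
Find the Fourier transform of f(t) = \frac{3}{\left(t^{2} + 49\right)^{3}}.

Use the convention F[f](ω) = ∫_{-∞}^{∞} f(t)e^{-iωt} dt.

F(ω) = \frac{3 \pi \left(49 \omega^{2} + 21 \left|{\omega}\right| + 3\right) e^{- 7 \left|{\omega}\right|}}{134456}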